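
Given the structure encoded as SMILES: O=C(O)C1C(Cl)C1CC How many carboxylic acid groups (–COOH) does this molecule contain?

The carboxylic acid motif appears at heavy-atom position 2 in the SMILES.
Carboxylic acid count: 1.

1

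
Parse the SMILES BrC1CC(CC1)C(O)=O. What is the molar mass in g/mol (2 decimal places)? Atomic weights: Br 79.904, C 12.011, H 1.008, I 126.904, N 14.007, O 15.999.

193.04 g/mol

First, the molecular formula is C6H9BrO2 (counting implicit H from valence).
  Br: 1 × 79.904 = 79.904
  C: 6 × 12.011 = 72.066
  H: 9 × 1.008 = 9.072
  O: 2 × 15.999 = 31.998
Sum: 1×79.904 + 6×12.011 + 9×1.008 + 2×15.999 = 193.040 → 193.04 g/mol.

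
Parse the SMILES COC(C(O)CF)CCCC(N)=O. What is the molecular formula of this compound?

Walk through each heavy atom and fill implicit hydrogens from standard valence (C 4, N 3, O 2, S 2, halogen 1):
  atom 1: C, bond orders sum to 1 (valence 4) → 3 H
  atom 2: O, bond orders sum to 2 (valence 2) → 0 H
  atom 3: C, bond orders sum to 3 (valence 4) → 1 H
  atom 4: C, bond orders sum to 3 (valence 4) → 1 H
  atom 5: O, bond orders sum to 1 (valence 2) → 1 H
  atom 6: C, bond orders sum to 2 (valence 4) → 2 H
  atom 7: F (halogen, monovalent) → 0 H
  atom 8: C, bond orders sum to 2 (valence 4) → 2 H
  atom 9: C, bond orders sum to 2 (valence 4) → 2 H
  atom 10: C, bond orders sum to 2 (valence 4) → 2 H
  atom 11: C, bond orders sum to 4 (valence 4) → 0 H
  atom 12: N, bond orders sum to 1 (valence 3) → 2 H
  atom 13: O, bond orders sum to 2 (valence 2) → 0 H
Totals → C:8, H:16, F:1, N:1, O:3.
In Hill order: C8H16FNO3.

C8H16FNO3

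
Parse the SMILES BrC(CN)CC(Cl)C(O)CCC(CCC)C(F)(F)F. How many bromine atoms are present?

1

Scan the SMILES for Br atoms (remember two-letter symbols like Cl and Br are single atoms).
Bromine count: 1.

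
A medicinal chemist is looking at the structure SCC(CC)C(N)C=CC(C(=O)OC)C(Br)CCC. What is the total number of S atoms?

1

Scan the SMILES for S atoms (remember two-letter symbols like Cl and Br are single atoms).
Sulfur count: 1.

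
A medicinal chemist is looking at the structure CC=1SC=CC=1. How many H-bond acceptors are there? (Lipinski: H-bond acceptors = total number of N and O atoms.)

0

N atoms: 0; O atoms: 0.
Lipinski HBA = 0 + 0 = 0.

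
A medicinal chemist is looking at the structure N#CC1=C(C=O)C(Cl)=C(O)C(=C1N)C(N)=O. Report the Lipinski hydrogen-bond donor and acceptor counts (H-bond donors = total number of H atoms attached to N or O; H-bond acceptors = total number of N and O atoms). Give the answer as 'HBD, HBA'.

Donors: find every N or O and count the H atoms it carries.
  atom 1 (N): bond orders sum to 3 → 0 H
  atom 6 (O): bond orders sum to 2 → 0 H
  atom 10 (O): bond orders sum to 1 → 1 H
  atom 13 (N): bond orders sum to 1 → 2 H
  atom 15 (N): bond orders sum to 1 → 2 H
  atom 16 (O): bond orders sum to 2 → 0 H
Lipinski HBD = 5.
Acceptors: N atoms = 3, O atoms = 3 → HBA = 6.

5, 6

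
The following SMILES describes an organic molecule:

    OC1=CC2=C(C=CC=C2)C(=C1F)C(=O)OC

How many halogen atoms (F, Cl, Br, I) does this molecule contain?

Halogen atoms appear at heavy-atom position 12 (1×F).
Other groups present: 1 ester, 1 hydroxyl.
Halogen count: 1.

1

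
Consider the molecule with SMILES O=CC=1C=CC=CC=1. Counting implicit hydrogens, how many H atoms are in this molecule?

6

Walk through each heavy atom and fill implicit hydrogens from standard valence (C 4, N 3, O 2, S 2, halogen 1):
  atom 1: O, bond orders sum to 2 (valence 2) → 0 H
  atom 2: C, bond orders sum to 3 (valence 4) → 1 H
  atom 3: C, bond orders sum to 4 (valence 4) → 0 H
  atom 4: C, bond orders sum to 3 (valence 4) → 1 H
  atom 5: C, bond orders sum to 3 (valence 4) → 1 H
  atom 6: C, bond orders sum to 3 (valence 4) → 1 H
  atom 7: C, bond orders sum to 3 (valence 4) → 1 H
  atom 8: C, bond orders sum to 3 (valence 4) → 1 H
Total hydrogens: 6.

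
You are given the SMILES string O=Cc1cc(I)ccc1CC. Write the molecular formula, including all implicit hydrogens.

Walk through each heavy atom and fill implicit hydrogens from standard valence (C 4, N 3, O 2, S 2, halogen 1); for lowercase aromatic atoms, an aromatic c carries 1 H when it has two neighbours and 0 H with three, and aromatic n carries 0 H:
  atom 1: O, bond orders sum to 2 (valence 2) → 0 H
  atom 2: C, bond orders sum to 3 (valence 4) → 1 H
  atom 3: aromatic c, 3 neighbours → 0 H
  atom 4: aromatic c, 2 neighbours → 1 H
  atom 5: aromatic c, 3 neighbours → 0 H
  atom 6: I (halogen, monovalent) → 0 H
  atom 7: aromatic c, 2 neighbours → 1 H
  atom 8: aromatic c, 2 neighbours → 1 H
  atom 9: aromatic c, 3 neighbours → 0 H
  atom 10: C, bond orders sum to 2 (valence 4) → 2 H
  atom 11: C, bond orders sum to 1 (valence 4) → 3 H
Totals → C:9, H:9, I:1, O:1.

C9H9IO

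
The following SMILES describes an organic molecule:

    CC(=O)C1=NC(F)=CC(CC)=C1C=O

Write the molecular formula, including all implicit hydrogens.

Walk through each heavy atom and fill implicit hydrogens from standard valence (C 4, N 3, O 2, S 2, halogen 1):
  atom 1: C, bond orders sum to 1 (valence 4) → 3 H
  atom 2: C, bond orders sum to 4 (valence 4) → 0 H
  atom 3: O, bond orders sum to 2 (valence 2) → 0 H
  atom 4: C, bond orders sum to 4 (valence 4) → 0 H
  atom 5: N, bond orders sum to 3 (valence 3) → 0 H
  atom 6: C, bond orders sum to 4 (valence 4) → 0 H
  atom 7: F (halogen, monovalent) → 0 H
  atom 8: C, bond orders sum to 3 (valence 4) → 1 H
  atom 9: C, bond orders sum to 4 (valence 4) → 0 H
  atom 10: C, bond orders sum to 2 (valence 4) → 2 H
  atom 11: C, bond orders sum to 1 (valence 4) → 3 H
  atom 12: C, bond orders sum to 4 (valence 4) → 0 H
  atom 13: C, bond orders sum to 3 (valence 4) → 1 H
  atom 14: O, bond orders sum to 2 (valence 2) → 0 H
Totals → C:10, H:10, F:1, N:1, O:2.

C10H10FNO2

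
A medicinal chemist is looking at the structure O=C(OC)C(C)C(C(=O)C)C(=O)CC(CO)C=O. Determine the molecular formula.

C12H18O6

Walk through each heavy atom and fill implicit hydrogens from standard valence (C 4, N 3, O 2, S 2, halogen 1):
  atom 1: O, bond orders sum to 2 (valence 2) → 0 H
  atom 2: C, bond orders sum to 4 (valence 4) → 0 H
  atom 3: O, bond orders sum to 2 (valence 2) → 0 H
  atom 4: C, bond orders sum to 1 (valence 4) → 3 H
  atom 5: C, bond orders sum to 3 (valence 4) → 1 H
  atom 6: C, bond orders sum to 1 (valence 4) → 3 H
  atom 7: C, bond orders sum to 3 (valence 4) → 1 H
  atom 8: C, bond orders sum to 4 (valence 4) → 0 H
  atom 9: O, bond orders sum to 2 (valence 2) → 0 H
  atom 10: C, bond orders sum to 1 (valence 4) → 3 H
  atom 11: C, bond orders sum to 4 (valence 4) → 0 H
  atom 12: O, bond orders sum to 2 (valence 2) → 0 H
  atom 13: C, bond orders sum to 2 (valence 4) → 2 H
  atom 14: C, bond orders sum to 3 (valence 4) → 1 H
  atom 15: C, bond orders sum to 2 (valence 4) → 2 H
  atom 16: O, bond orders sum to 1 (valence 2) → 1 H
  atom 17: C, bond orders sum to 3 (valence 4) → 1 H
  atom 18: O, bond orders sum to 2 (valence 2) → 0 H
Totals → C:12, H:18, O:6.
In Hill order: C12H18O6.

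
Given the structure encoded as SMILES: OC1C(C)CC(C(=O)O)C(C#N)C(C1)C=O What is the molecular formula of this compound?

C11H15NO4

Walk through each heavy atom and fill implicit hydrogens from standard valence (C 4, N 3, O 2, S 2, halogen 1):
  atom 1: O, bond orders sum to 1 (valence 2) → 1 H
  atom 2: C, bond orders sum to 3 (valence 4) → 1 H
  atom 3: C, bond orders sum to 3 (valence 4) → 1 H
  atom 4: C, bond orders sum to 1 (valence 4) → 3 H
  atom 5: C, bond orders sum to 2 (valence 4) → 2 H
  atom 6: C, bond orders sum to 3 (valence 4) → 1 H
  atom 7: C, bond orders sum to 4 (valence 4) → 0 H
  atom 8: O, bond orders sum to 2 (valence 2) → 0 H
  atom 9: O, bond orders sum to 1 (valence 2) → 1 H
  atom 10: C, bond orders sum to 3 (valence 4) → 1 H
  atom 11: C, bond orders sum to 4 (valence 4) → 0 H
  atom 12: N, bond orders sum to 3 (valence 3) → 0 H
  atom 13: C, bond orders sum to 3 (valence 4) → 1 H
  atom 14: C, bond orders sum to 2 (valence 4) → 2 H
  atom 15: C, bond orders sum to 3 (valence 4) → 1 H
  atom 16: O, bond orders sum to 2 (valence 2) → 0 H
Totals → C:11, H:15, N:1, O:4.
In Hill order: C11H15NO4.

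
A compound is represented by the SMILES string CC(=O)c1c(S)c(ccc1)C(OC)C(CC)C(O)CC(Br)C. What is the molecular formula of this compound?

C17H25BrO3S

Walk through each heavy atom and fill implicit hydrogens from standard valence (C 4, N 3, O 2, S 2, halogen 1); for lowercase aromatic atoms, an aromatic c carries 1 H when it has two neighbours and 0 H with three, and aromatic n carries 0 H:
  atom 1: C, bond orders sum to 1 (valence 4) → 3 H
  atom 2: C, bond orders sum to 4 (valence 4) → 0 H
  atom 3: O, bond orders sum to 2 (valence 2) → 0 H
  atom 4: aromatic c, 3 neighbours → 0 H
  atom 5: aromatic c, 3 neighbours → 0 H
  atom 6: S, bond orders sum to 1 (valence 2) → 1 H
  atom 7: aromatic c, 3 neighbours → 0 H
  atom 8: aromatic c, 2 neighbours → 1 H
  atom 9: aromatic c, 2 neighbours → 1 H
  atom 10: aromatic c, 2 neighbours → 1 H
  atom 11: C, bond orders sum to 3 (valence 4) → 1 H
  atom 12: O, bond orders sum to 2 (valence 2) → 0 H
  atom 13: C, bond orders sum to 1 (valence 4) → 3 H
  atom 14: C, bond orders sum to 3 (valence 4) → 1 H
  atom 15: C, bond orders sum to 2 (valence 4) → 2 H
  atom 16: C, bond orders sum to 1 (valence 4) → 3 H
  atom 17: C, bond orders sum to 3 (valence 4) → 1 H
  atom 18: O, bond orders sum to 1 (valence 2) → 1 H
  atom 19: C, bond orders sum to 2 (valence 4) → 2 H
  atom 20: C, bond orders sum to 3 (valence 4) → 1 H
  atom 21: Br (halogen, monovalent) → 0 H
  atom 22: C, bond orders sum to 1 (valence 4) → 3 H
Totals → C:17, H:25, Br:1, O:3, S:1.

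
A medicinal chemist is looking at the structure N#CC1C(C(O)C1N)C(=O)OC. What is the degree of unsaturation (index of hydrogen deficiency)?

4

Degree of unsaturation = (number of rings) + (number of π bonds).
Ring closures in the SMILES: 1.
π bonds: 1 double bond (each 1 DoU), 1 triple bond (each 2 DoU) → 3 DoU from unsaturation.
Total DoU = 1 + 3 = 4.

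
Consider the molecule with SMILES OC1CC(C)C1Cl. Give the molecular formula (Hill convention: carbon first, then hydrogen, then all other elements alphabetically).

C5H9ClO

Walk through each heavy atom and fill implicit hydrogens from standard valence (C 4, N 3, O 2, S 2, halogen 1):
  atom 1: O, bond orders sum to 1 (valence 2) → 1 H
  atom 2: C, bond orders sum to 3 (valence 4) → 1 H
  atom 3: C, bond orders sum to 2 (valence 4) → 2 H
  atom 4: C, bond orders sum to 3 (valence 4) → 1 H
  atom 5: C, bond orders sum to 1 (valence 4) → 3 H
  atom 6: C, bond orders sum to 3 (valence 4) → 1 H
  atom 7: Cl (halogen, monovalent) → 0 H
Totals → C:5, H:9, Cl:1, O:1.
In Hill order: C5H9ClO.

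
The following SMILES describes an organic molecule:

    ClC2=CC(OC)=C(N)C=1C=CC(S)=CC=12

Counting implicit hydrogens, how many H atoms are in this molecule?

10

Walk through each heavy atom and fill implicit hydrogens from standard valence (C 4, N 3, O 2, S 2, halogen 1):
  atom 1: Cl (halogen, monovalent) → 0 H
  atom 2: C, bond orders sum to 4 (valence 4) → 0 H
  atom 3: C, bond orders sum to 3 (valence 4) → 1 H
  atom 4: C, bond orders sum to 4 (valence 4) → 0 H
  atom 5: O, bond orders sum to 2 (valence 2) → 0 H
  atom 6: C, bond orders sum to 1 (valence 4) → 3 H
  atom 7: C, bond orders sum to 4 (valence 4) → 0 H
  atom 8: N, bond orders sum to 1 (valence 3) → 2 H
  atom 9: C, bond orders sum to 4 (valence 4) → 0 H
  atom 10: C, bond orders sum to 3 (valence 4) → 1 H
  atom 11: C, bond orders sum to 3 (valence 4) → 1 H
  atom 12: C, bond orders sum to 4 (valence 4) → 0 H
  atom 13: S, bond orders sum to 1 (valence 2) → 1 H
  atom 14: C, bond orders sum to 3 (valence 4) → 1 H
  atom 15: C, bond orders sum to 4 (valence 4) → 0 H
Total hydrogens: 10.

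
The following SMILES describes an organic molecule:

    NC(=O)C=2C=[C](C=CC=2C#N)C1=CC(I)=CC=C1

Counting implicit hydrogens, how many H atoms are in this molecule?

9

Walk through each heavy atom and fill implicit hydrogens from standard valence (C 4, N 3, O 2, S 2, halogen 1):
  atom 1: N, bond orders sum to 1 (valence 3) → 2 H
  atom 2: C, bond orders sum to 4 (valence 4) → 0 H
  atom 3: O, bond orders sum to 2 (valence 2) → 0 H
  atom 4: C, bond orders sum to 4 (valence 4) → 0 H
  atom 5: C, bond orders sum to 3 (valence 4) → 1 H
  atom 6: C with explicit H count 0
  atom 7: C, bond orders sum to 3 (valence 4) → 1 H
  atom 8: C, bond orders sum to 3 (valence 4) → 1 H
  atom 9: C, bond orders sum to 4 (valence 4) → 0 H
  atom 10: C, bond orders sum to 4 (valence 4) → 0 H
  atom 11: N, bond orders sum to 3 (valence 3) → 0 H
  atom 12: C, bond orders sum to 4 (valence 4) → 0 H
  atom 13: C, bond orders sum to 3 (valence 4) → 1 H
  atom 14: C, bond orders sum to 4 (valence 4) → 0 H
  atom 15: I (halogen, monovalent) → 0 H
  atom 16: C, bond orders sum to 3 (valence 4) → 1 H
  atom 17: C, bond orders sum to 3 (valence 4) → 1 H
  atom 18: C, bond orders sum to 3 (valence 4) → 1 H
Total hydrogens: 9.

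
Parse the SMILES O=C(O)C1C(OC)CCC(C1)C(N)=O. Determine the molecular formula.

C9H15NO4

Walk through each heavy atom and fill implicit hydrogens from standard valence (C 4, N 3, O 2, S 2, halogen 1):
  atom 1: O, bond orders sum to 2 (valence 2) → 0 H
  atom 2: C, bond orders sum to 4 (valence 4) → 0 H
  atom 3: O, bond orders sum to 1 (valence 2) → 1 H
  atom 4: C, bond orders sum to 3 (valence 4) → 1 H
  atom 5: C, bond orders sum to 3 (valence 4) → 1 H
  atom 6: O, bond orders sum to 2 (valence 2) → 0 H
  atom 7: C, bond orders sum to 1 (valence 4) → 3 H
  atom 8: C, bond orders sum to 2 (valence 4) → 2 H
  atom 9: C, bond orders sum to 2 (valence 4) → 2 H
  atom 10: C, bond orders sum to 3 (valence 4) → 1 H
  atom 11: C, bond orders sum to 2 (valence 4) → 2 H
  atom 12: C, bond orders sum to 4 (valence 4) → 0 H
  atom 13: N, bond orders sum to 1 (valence 3) → 2 H
  atom 14: O, bond orders sum to 2 (valence 2) → 0 H
Totals → C:9, H:15, N:1, O:4.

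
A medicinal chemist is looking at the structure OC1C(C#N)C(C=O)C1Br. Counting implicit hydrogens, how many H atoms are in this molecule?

6

Walk through each heavy atom and fill implicit hydrogens from standard valence (C 4, N 3, O 2, S 2, halogen 1):
  atom 1: O, bond orders sum to 1 (valence 2) → 1 H
  atom 2: C, bond orders sum to 3 (valence 4) → 1 H
  atom 3: C, bond orders sum to 3 (valence 4) → 1 H
  atom 4: C, bond orders sum to 4 (valence 4) → 0 H
  atom 5: N, bond orders sum to 3 (valence 3) → 0 H
  atom 6: C, bond orders sum to 3 (valence 4) → 1 H
  atom 7: C, bond orders sum to 3 (valence 4) → 1 H
  atom 8: O, bond orders sum to 2 (valence 2) → 0 H
  atom 9: C, bond orders sum to 3 (valence 4) → 1 H
  atom 10: Br (halogen, monovalent) → 0 H
Total hydrogens: 6.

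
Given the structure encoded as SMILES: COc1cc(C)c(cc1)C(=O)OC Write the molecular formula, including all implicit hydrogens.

C10H12O3

Walk through each heavy atom and fill implicit hydrogens from standard valence (C 4, N 3, O 2, S 2, halogen 1); for lowercase aromatic atoms, an aromatic c carries 1 H when it has two neighbours and 0 H with three, and aromatic n carries 0 H:
  atom 1: C, bond orders sum to 1 (valence 4) → 3 H
  atom 2: O, bond orders sum to 2 (valence 2) → 0 H
  atom 3: aromatic c, 3 neighbours → 0 H
  atom 4: aromatic c, 2 neighbours → 1 H
  atom 5: aromatic c, 3 neighbours → 0 H
  atom 6: C, bond orders sum to 1 (valence 4) → 3 H
  atom 7: aromatic c, 3 neighbours → 0 H
  atom 8: aromatic c, 2 neighbours → 1 H
  atom 9: aromatic c, 2 neighbours → 1 H
  atom 10: C, bond orders sum to 4 (valence 4) → 0 H
  atom 11: O, bond orders sum to 2 (valence 2) → 0 H
  atom 12: O, bond orders sum to 2 (valence 2) → 0 H
  atom 13: C, bond orders sum to 1 (valence 4) → 3 H
Totals → C:10, H:12, O:3.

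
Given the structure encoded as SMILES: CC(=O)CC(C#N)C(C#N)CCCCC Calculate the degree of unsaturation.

Degree of unsaturation = (number of rings) + (number of π bonds).
Ring closures in the SMILES: 0.
π bonds: 1 double bond (each 1 DoU), 2 triple bonds (each 2 DoU) → 5 DoU from unsaturation.
Total DoU = 0 + 5 = 5.

5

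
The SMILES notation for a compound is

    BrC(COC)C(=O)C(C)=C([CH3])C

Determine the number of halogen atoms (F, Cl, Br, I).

Halogen atoms appear at heavy-atom position 1 (1×Br).
Other groups present: 1 alkene, 1 ether, 1 ketone.
Halogen count: 1.

1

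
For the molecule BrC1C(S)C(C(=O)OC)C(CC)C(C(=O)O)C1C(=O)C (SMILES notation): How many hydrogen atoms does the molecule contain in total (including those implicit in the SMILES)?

19

Walk through each heavy atom and fill implicit hydrogens from standard valence (C 4, N 3, O 2, S 2, halogen 1):
  atom 1: Br (halogen, monovalent) → 0 H
  atom 2: C, bond orders sum to 3 (valence 4) → 1 H
  atom 3: C, bond orders sum to 3 (valence 4) → 1 H
  atom 4: S, bond orders sum to 1 (valence 2) → 1 H
  atom 5: C, bond orders sum to 3 (valence 4) → 1 H
  atom 6: C, bond orders sum to 4 (valence 4) → 0 H
  atom 7: O, bond orders sum to 2 (valence 2) → 0 H
  atom 8: O, bond orders sum to 2 (valence 2) → 0 H
  atom 9: C, bond orders sum to 1 (valence 4) → 3 H
  atom 10: C, bond orders sum to 3 (valence 4) → 1 H
  atom 11: C, bond orders sum to 2 (valence 4) → 2 H
  atom 12: C, bond orders sum to 1 (valence 4) → 3 H
  atom 13: C, bond orders sum to 3 (valence 4) → 1 H
  atom 14: C, bond orders sum to 4 (valence 4) → 0 H
  atom 15: O, bond orders sum to 2 (valence 2) → 0 H
  atom 16: O, bond orders sum to 1 (valence 2) → 1 H
  atom 17: C, bond orders sum to 3 (valence 4) → 1 H
  atom 18: C, bond orders sum to 4 (valence 4) → 0 H
  atom 19: O, bond orders sum to 2 (valence 2) → 0 H
  atom 20: C, bond orders sum to 1 (valence 4) → 3 H
Total hydrogens: 19.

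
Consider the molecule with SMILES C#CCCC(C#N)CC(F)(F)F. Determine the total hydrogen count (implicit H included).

8

Walk through each heavy atom and fill implicit hydrogens from standard valence (C 4, N 3, O 2, S 2, halogen 1):
  atom 1: C, bond orders sum to 3 (valence 4) → 1 H
  atom 2: C, bond orders sum to 4 (valence 4) → 0 H
  atom 3: C, bond orders sum to 2 (valence 4) → 2 H
  atom 4: C, bond orders sum to 2 (valence 4) → 2 H
  atom 5: C, bond orders sum to 3 (valence 4) → 1 H
  atom 6: C, bond orders sum to 4 (valence 4) → 0 H
  atom 7: N, bond orders sum to 3 (valence 3) → 0 H
  atom 8: C, bond orders sum to 2 (valence 4) → 2 H
  atom 9: C, bond orders sum to 4 (valence 4) → 0 H
  atom 10: F (halogen, monovalent) → 0 H
  atom 11: F (halogen, monovalent) → 0 H
  atom 12: F (halogen, monovalent) → 0 H
Total hydrogens: 8.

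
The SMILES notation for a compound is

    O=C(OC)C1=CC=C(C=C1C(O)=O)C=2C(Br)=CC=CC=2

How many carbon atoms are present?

15

Count every carbon token in the SMILES (each C, including those in ring-closure positions and inside branches).
Carbon count: 15.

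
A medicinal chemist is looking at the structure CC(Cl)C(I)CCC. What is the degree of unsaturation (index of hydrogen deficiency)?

Molecular formula: C6H12ClI.
DoU = (2C + 2 + N − H − X) / 2, where X is the halogen count and O/S are ignored.
    = (2·6 + 2 + 0 − 12 − 2) / 2 = 0 / 2 = 0.

0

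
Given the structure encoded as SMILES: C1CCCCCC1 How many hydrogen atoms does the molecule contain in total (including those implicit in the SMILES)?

14

Walk through each heavy atom and fill implicit hydrogens from standard valence (C 4, N 3, O 2, S 2, halogen 1):
  atom 1: C, bond orders sum to 2 (valence 4) → 2 H
  atom 2: C, bond orders sum to 2 (valence 4) → 2 H
  atom 3: C, bond orders sum to 2 (valence 4) → 2 H
  atom 4: C, bond orders sum to 2 (valence 4) → 2 H
  atom 5: C, bond orders sum to 2 (valence 4) → 2 H
  atom 6: C, bond orders sum to 2 (valence 4) → 2 H
  atom 7: C, bond orders sum to 2 (valence 4) → 2 H
Total hydrogens: 14.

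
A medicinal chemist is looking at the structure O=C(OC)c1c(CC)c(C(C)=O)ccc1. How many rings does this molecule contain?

In SMILES, each pair of matching ring-closure digits denotes one ring-closing bond; the number of such bonds equals the number of independent rings.
Ring-closure bonds here: 1.

1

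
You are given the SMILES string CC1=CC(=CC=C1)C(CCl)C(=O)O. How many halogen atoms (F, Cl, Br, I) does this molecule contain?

Halogen atoms appear at heavy-atom position 10 (1×Cl).
Other groups present: 1 carboxylic acid.
Halogen count: 1.

1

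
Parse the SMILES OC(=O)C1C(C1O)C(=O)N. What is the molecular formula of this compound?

Walk through each heavy atom and fill implicit hydrogens from standard valence (C 4, N 3, O 2, S 2, halogen 1):
  atom 1: O, bond orders sum to 1 (valence 2) → 1 H
  atom 2: C, bond orders sum to 4 (valence 4) → 0 H
  atom 3: O, bond orders sum to 2 (valence 2) → 0 H
  atom 4: C, bond orders sum to 3 (valence 4) → 1 H
  atom 5: C, bond orders sum to 3 (valence 4) → 1 H
  atom 6: C, bond orders sum to 3 (valence 4) → 1 H
  atom 7: O, bond orders sum to 1 (valence 2) → 1 H
  atom 8: C, bond orders sum to 4 (valence 4) → 0 H
  atom 9: O, bond orders sum to 2 (valence 2) → 0 H
  atom 10: N, bond orders sum to 1 (valence 3) → 2 H
Totals → C:5, H:7, N:1, O:4.
In Hill order: C5H7NO4.

C5H7NO4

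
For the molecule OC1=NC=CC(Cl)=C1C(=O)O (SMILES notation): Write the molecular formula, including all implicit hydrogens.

Walk through each heavy atom and fill implicit hydrogens from standard valence (C 4, N 3, O 2, S 2, halogen 1):
  atom 1: O, bond orders sum to 1 (valence 2) → 1 H
  atom 2: C, bond orders sum to 4 (valence 4) → 0 H
  atom 3: N, bond orders sum to 3 (valence 3) → 0 H
  atom 4: C, bond orders sum to 3 (valence 4) → 1 H
  atom 5: C, bond orders sum to 3 (valence 4) → 1 H
  atom 6: C, bond orders sum to 4 (valence 4) → 0 H
  atom 7: Cl (halogen, monovalent) → 0 H
  atom 8: C, bond orders sum to 4 (valence 4) → 0 H
  atom 9: C, bond orders sum to 4 (valence 4) → 0 H
  atom 10: O, bond orders sum to 2 (valence 2) → 0 H
  atom 11: O, bond orders sum to 1 (valence 2) → 1 H
Totals → C:6, H:4, Cl:1, N:1, O:3.

C6H4ClNO3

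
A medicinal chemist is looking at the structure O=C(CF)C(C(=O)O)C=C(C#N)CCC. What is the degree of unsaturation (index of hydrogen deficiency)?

5

Degree of unsaturation = (number of rings) + (number of π bonds).
Ring closures in the SMILES: 0.
π bonds: 3 double bonds (each 1 DoU), 1 triple bond (each 2 DoU) → 5 DoU from unsaturation.
Total DoU = 0 + 5 = 5.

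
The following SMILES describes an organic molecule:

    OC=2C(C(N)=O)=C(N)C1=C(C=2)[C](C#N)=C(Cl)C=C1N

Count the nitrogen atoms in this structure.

Scan the SMILES for N atoms (remember two-letter symbols like Cl and Br are single atoms).
Nitrogen count: 4.

4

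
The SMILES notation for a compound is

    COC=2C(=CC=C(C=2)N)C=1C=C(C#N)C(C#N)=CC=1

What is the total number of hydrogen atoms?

11

Walk through each heavy atom and fill implicit hydrogens from standard valence (C 4, N 3, O 2, S 2, halogen 1):
  atom 1: C, bond orders sum to 1 (valence 4) → 3 H
  atom 2: O, bond orders sum to 2 (valence 2) → 0 H
  atom 3: C, bond orders sum to 4 (valence 4) → 0 H
  atom 4: C, bond orders sum to 4 (valence 4) → 0 H
  atom 5: C, bond orders sum to 3 (valence 4) → 1 H
  atom 6: C, bond orders sum to 3 (valence 4) → 1 H
  atom 7: C, bond orders sum to 4 (valence 4) → 0 H
  atom 8: C, bond orders sum to 3 (valence 4) → 1 H
  atom 9: N, bond orders sum to 1 (valence 3) → 2 H
  atom 10: C, bond orders sum to 4 (valence 4) → 0 H
  atom 11: C, bond orders sum to 3 (valence 4) → 1 H
  atom 12: C, bond orders sum to 4 (valence 4) → 0 H
  atom 13: C, bond orders sum to 4 (valence 4) → 0 H
  atom 14: N, bond orders sum to 3 (valence 3) → 0 H
  atom 15: C, bond orders sum to 4 (valence 4) → 0 H
  atom 16: C, bond orders sum to 4 (valence 4) → 0 H
  atom 17: N, bond orders sum to 3 (valence 3) → 0 H
  atom 18: C, bond orders sum to 3 (valence 4) → 1 H
  atom 19: C, bond orders sum to 3 (valence 4) → 1 H
Total hydrogens: 11.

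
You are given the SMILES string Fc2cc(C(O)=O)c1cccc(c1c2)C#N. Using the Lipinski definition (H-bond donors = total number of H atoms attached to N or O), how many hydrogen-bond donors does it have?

Donors: find every N or O and count the H atoms it carries.
  atom 6 (O): bond orders sum to 1 → 1 H
  atom 7 (O): bond orders sum to 2 → 0 H
  atom 16 (N): bond orders sum to 3 → 0 H
Lipinski HBD = 1.

1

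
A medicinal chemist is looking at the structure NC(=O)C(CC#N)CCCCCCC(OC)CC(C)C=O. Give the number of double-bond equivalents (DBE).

Molecular formula: C16H28N2O3.
DoU = (2C + 2 + N − H − X) / 2, where X is the halogen count and O/S are ignored.
    = (2·16 + 2 + 2 − 28 − 0) / 2 = 8 / 2 = 4.

4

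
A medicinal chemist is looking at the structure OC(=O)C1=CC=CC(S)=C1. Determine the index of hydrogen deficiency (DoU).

5

Degree of unsaturation = (number of rings) + (number of π bonds).
Ring closures in the SMILES: 1.
π bonds: 4 double bonds (each 1 DoU) → 4 DoU from unsaturation.
Total DoU = 1 + 4 = 5.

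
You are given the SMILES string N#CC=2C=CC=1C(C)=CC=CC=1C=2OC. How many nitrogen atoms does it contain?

Scan the SMILES for N atoms (remember two-letter symbols like Cl and Br are single atoms).
Nitrogen count: 1.

1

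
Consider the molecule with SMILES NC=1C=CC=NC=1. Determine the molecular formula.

C5H6N2

Walk through each heavy atom and fill implicit hydrogens from standard valence (C 4, N 3, O 2, S 2, halogen 1):
  atom 1: N, bond orders sum to 1 (valence 3) → 2 H
  atom 2: C, bond orders sum to 4 (valence 4) → 0 H
  atom 3: C, bond orders sum to 3 (valence 4) → 1 H
  atom 4: C, bond orders sum to 3 (valence 4) → 1 H
  atom 5: C, bond orders sum to 3 (valence 4) → 1 H
  atom 6: N, bond orders sum to 3 (valence 3) → 0 H
  atom 7: C, bond orders sum to 3 (valence 4) → 1 H
Totals → C:5, H:6, N:2.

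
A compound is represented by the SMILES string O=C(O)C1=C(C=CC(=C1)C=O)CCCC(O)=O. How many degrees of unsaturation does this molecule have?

7

Molecular formula: C12H12O5.
DoU = (2C + 2 + N − H − X) / 2, where X is the halogen count and O/S are ignored.
    = (2·12 + 2 + 0 − 12 − 0) / 2 = 14 / 2 = 7.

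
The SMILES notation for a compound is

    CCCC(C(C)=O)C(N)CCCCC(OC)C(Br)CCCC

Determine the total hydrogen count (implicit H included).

Walk through each heavy atom and fill implicit hydrogens from standard valence (C 4, N 3, O 2, S 2, halogen 1):
  atom 1: C, bond orders sum to 1 (valence 4) → 3 H
  atom 2: C, bond orders sum to 2 (valence 4) → 2 H
  atom 3: C, bond orders sum to 2 (valence 4) → 2 H
  atom 4: C, bond orders sum to 3 (valence 4) → 1 H
  atom 5: C, bond orders sum to 4 (valence 4) → 0 H
  atom 6: C, bond orders sum to 1 (valence 4) → 3 H
  atom 7: O, bond orders sum to 2 (valence 2) → 0 H
  atom 8: C, bond orders sum to 3 (valence 4) → 1 H
  atom 9: N, bond orders sum to 1 (valence 3) → 2 H
  atom 10: C, bond orders sum to 2 (valence 4) → 2 H
  atom 11: C, bond orders sum to 2 (valence 4) → 2 H
  atom 12: C, bond orders sum to 2 (valence 4) → 2 H
  atom 13: C, bond orders sum to 2 (valence 4) → 2 H
  atom 14: C, bond orders sum to 3 (valence 4) → 1 H
  atom 15: O, bond orders sum to 2 (valence 2) → 0 H
  atom 16: C, bond orders sum to 1 (valence 4) → 3 H
  atom 17: C, bond orders sum to 3 (valence 4) → 1 H
  atom 18: Br (halogen, monovalent) → 0 H
  atom 19: C, bond orders sum to 2 (valence 4) → 2 H
  atom 20: C, bond orders sum to 2 (valence 4) → 2 H
  atom 21: C, bond orders sum to 2 (valence 4) → 2 H
  atom 22: C, bond orders sum to 1 (valence 4) → 3 H
Total hydrogens: 36.

36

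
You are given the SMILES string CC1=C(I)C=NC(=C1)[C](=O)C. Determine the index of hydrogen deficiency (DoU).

5

Degree of unsaturation = (number of rings) + (number of π bonds).
Ring closures in the SMILES: 1.
π bonds: 4 double bonds (each 1 DoU) → 4 DoU from unsaturation.
Total DoU = 1 + 4 = 5.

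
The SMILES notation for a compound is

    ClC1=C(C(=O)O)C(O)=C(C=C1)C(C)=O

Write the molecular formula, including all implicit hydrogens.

Walk through each heavy atom and fill implicit hydrogens from standard valence (C 4, N 3, O 2, S 2, halogen 1):
  atom 1: Cl (halogen, monovalent) → 0 H
  atom 2: C, bond orders sum to 4 (valence 4) → 0 H
  atom 3: C, bond orders sum to 4 (valence 4) → 0 H
  atom 4: C, bond orders sum to 4 (valence 4) → 0 H
  atom 5: O, bond orders sum to 2 (valence 2) → 0 H
  atom 6: O, bond orders sum to 1 (valence 2) → 1 H
  atom 7: C, bond orders sum to 4 (valence 4) → 0 H
  atom 8: O, bond orders sum to 1 (valence 2) → 1 H
  atom 9: C, bond orders sum to 4 (valence 4) → 0 H
  atom 10: C, bond orders sum to 3 (valence 4) → 1 H
  atom 11: C, bond orders sum to 3 (valence 4) → 1 H
  atom 12: C, bond orders sum to 4 (valence 4) → 0 H
  atom 13: C, bond orders sum to 1 (valence 4) → 3 H
  atom 14: O, bond orders sum to 2 (valence 2) → 0 H
Totals → C:9, H:7, Cl:1, O:4.

C9H7ClO4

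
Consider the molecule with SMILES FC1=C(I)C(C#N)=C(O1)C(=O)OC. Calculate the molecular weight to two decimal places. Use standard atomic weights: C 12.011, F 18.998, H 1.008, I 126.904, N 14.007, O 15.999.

First, the molecular formula is C7H3FINO3 (counting implicit H from valence).
  C: 7 × 12.011 = 84.077
  F: 1 × 18.998 = 18.998
  H: 3 × 1.008 = 3.024
  I: 1 × 126.904 = 126.904
  N: 1 × 14.007 = 14.007
  O: 3 × 15.999 = 47.997
Sum: 7×12.011 + 1×18.998 + 3×1.008 + 1×126.904 + 1×14.007 + 3×15.999 = 295.007 → 295.01 g/mol.

295.01 g/mol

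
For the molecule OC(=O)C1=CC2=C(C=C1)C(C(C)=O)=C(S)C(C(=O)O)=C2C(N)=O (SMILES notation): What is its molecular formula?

C15H11NO6S

Walk through each heavy atom and fill implicit hydrogens from standard valence (C 4, N 3, O 2, S 2, halogen 1):
  atom 1: O, bond orders sum to 1 (valence 2) → 1 H
  atom 2: C, bond orders sum to 4 (valence 4) → 0 H
  atom 3: O, bond orders sum to 2 (valence 2) → 0 H
  atom 4: C, bond orders sum to 4 (valence 4) → 0 H
  atom 5: C, bond orders sum to 3 (valence 4) → 1 H
  atom 6: C, bond orders sum to 4 (valence 4) → 0 H
  atom 7: C, bond orders sum to 4 (valence 4) → 0 H
  atom 8: C, bond orders sum to 3 (valence 4) → 1 H
  atom 9: C, bond orders sum to 3 (valence 4) → 1 H
  atom 10: C, bond orders sum to 4 (valence 4) → 0 H
  atom 11: C, bond orders sum to 4 (valence 4) → 0 H
  atom 12: C, bond orders sum to 1 (valence 4) → 3 H
  atom 13: O, bond orders sum to 2 (valence 2) → 0 H
  atom 14: C, bond orders sum to 4 (valence 4) → 0 H
  atom 15: S, bond orders sum to 1 (valence 2) → 1 H
  atom 16: C, bond orders sum to 4 (valence 4) → 0 H
  atom 17: C, bond orders sum to 4 (valence 4) → 0 H
  atom 18: O, bond orders sum to 2 (valence 2) → 0 H
  atom 19: O, bond orders sum to 1 (valence 2) → 1 H
  atom 20: C, bond orders sum to 4 (valence 4) → 0 H
  atom 21: C, bond orders sum to 4 (valence 4) → 0 H
  atom 22: N, bond orders sum to 1 (valence 3) → 2 H
  atom 23: O, bond orders sum to 2 (valence 2) → 0 H
Totals → C:15, H:11, N:1, O:6, S:1.
In Hill order: C15H11NO6S.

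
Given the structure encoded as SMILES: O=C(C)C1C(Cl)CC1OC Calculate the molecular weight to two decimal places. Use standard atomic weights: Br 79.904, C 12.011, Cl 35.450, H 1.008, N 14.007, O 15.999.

162.61 g/mol

First, the molecular formula is C7H11ClO2 (counting implicit H from valence).
  C: 7 × 12.011 = 84.077
  Cl: 1 × 35.450 = 35.450
  H: 11 × 1.008 = 11.088
  O: 2 × 15.999 = 31.998
Sum: 7×12.011 + 1×35.450 + 11×1.008 + 2×15.999 = 162.613 → 162.61 g/mol.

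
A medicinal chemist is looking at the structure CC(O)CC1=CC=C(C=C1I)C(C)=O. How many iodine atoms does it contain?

Scan the SMILES for I atoms (remember two-letter symbols like Cl and Br are single atoms).
Iodine count: 1.

1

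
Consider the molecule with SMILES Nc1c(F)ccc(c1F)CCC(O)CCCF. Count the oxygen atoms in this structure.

Scan the SMILES for O atoms (remember two-letter symbols like Cl and Br are single atoms).
Oxygen count: 1.

1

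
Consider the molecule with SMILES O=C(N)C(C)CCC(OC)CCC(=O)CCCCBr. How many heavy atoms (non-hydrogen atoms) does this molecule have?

19

Every atom symbol written in the SMILES (organic subset) is one heavy atom; implicit H are not written.
Heavy atoms by element → Br:1, C:14, N:1, O:3.
Total: 19.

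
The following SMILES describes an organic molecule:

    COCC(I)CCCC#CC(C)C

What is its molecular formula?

C11H19IO

Walk through each heavy atom and fill implicit hydrogens from standard valence (C 4, N 3, O 2, S 2, halogen 1):
  atom 1: C, bond orders sum to 1 (valence 4) → 3 H
  atom 2: O, bond orders sum to 2 (valence 2) → 0 H
  atom 3: C, bond orders sum to 2 (valence 4) → 2 H
  atom 4: C, bond orders sum to 3 (valence 4) → 1 H
  atom 5: I (halogen, monovalent) → 0 H
  atom 6: C, bond orders sum to 2 (valence 4) → 2 H
  atom 7: C, bond orders sum to 2 (valence 4) → 2 H
  atom 8: C, bond orders sum to 2 (valence 4) → 2 H
  atom 9: C, bond orders sum to 4 (valence 4) → 0 H
  atom 10: C, bond orders sum to 4 (valence 4) → 0 H
  atom 11: C, bond orders sum to 3 (valence 4) → 1 H
  atom 12: C, bond orders sum to 1 (valence 4) → 3 H
  atom 13: C, bond orders sum to 1 (valence 4) → 3 H
Totals → C:11, H:19, I:1, O:1.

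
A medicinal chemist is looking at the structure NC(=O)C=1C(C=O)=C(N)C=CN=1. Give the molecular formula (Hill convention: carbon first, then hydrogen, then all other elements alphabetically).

C7H7N3O2

Walk through each heavy atom and fill implicit hydrogens from standard valence (C 4, N 3, O 2, S 2, halogen 1):
  atom 1: N, bond orders sum to 1 (valence 3) → 2 H
  atom 2: C, bond orders sum to 4 (valence 4) → 0 H
  atom 3: O, bond orders sum to 2 (valence 2) → 0 H
  atom 4: C, bond orders sum to 4 (valence 4) → 0 H
  atom 5: C, bond orders sum to 4 (valence 4) → 0 H
  atom 6: C, bond orders sum to 3 (valence 4) → 1 H
  atom 7: O, bond orders sum to 2 (valence 2) → 0 H
  atom 8: C, bond orders sum to 4 (valence 4) → 0 H
  atom 9: N, bond orders sum to 1 (valence 3) → 2 H
  atom 10: C, bond orders sum to 3 (valence 4) → 1 H
  atom 11: C, bond orders sum to 3 (valence 4) → 1 H
  atom 12: N, bond orders sum to 3 (valence 3) → 0 H
Totals → C:7, H:7, N:3, O:2.
In Hill order: C7H7N3O2.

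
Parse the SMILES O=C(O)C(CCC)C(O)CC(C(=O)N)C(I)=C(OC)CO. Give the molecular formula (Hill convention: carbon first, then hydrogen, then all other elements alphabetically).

C13H22INO6

Walk through each heavy atom and fill implicit hydrogens from standard valence (C 4, N 3, O 2, S 2, halogen 1):
  atom 1: O, bond orders sum to 2 (valence 2) → 0 H
  atom 2: C, bond orders sum to 4 (valence 4) → 0 H
  atom 3: O, bond orders sum to 1 (valence 2) → 1 H
  atom 4: C, bond orders sum to 3 (valence 4) → 1 H
  atom 5: C, bond orders sum to 2 (valence 4) → 2 H
  atom 6: C, bond orders sum to 2 (valence 4) → 2 H
  atom 7: C, bond orders sum to 1 (valence 4) → 3 H
  atom 8: C, bond orders sum to 3 (valence 4) → 1 H
  atom 9: O, bond orders sum to 1 (valence 2) → 1 H
  atom 10: C, bond orders sum to 2 (valence 4) → 2 H
  atom 11: C, bond orders sum to 3 (valence 4) → 1 H
  atom 12: C, bond orders sum to 4 (valence 4) → 0 H
  atom 13: O, bond orders sum to 2 (valence 2) → 0 H
  atom 14: N, bond orders sum to 1 (valence 3) → 2 H
  atom 15: C, bond orders sum to 4 (valence 4) → 0 H
  atom 16: I (halogen, monovalent) → 0 H
  atom 17: C, bond orders sum to 4 (valence 4) → 0 H
  atom 18: O, bond orders sum to 2 (valence 2) → 0 H
  atom 19: C, bond orders sum to 1 (valence 4) → 3 H
  atom 20: C, bond orders sum to 2 (valence 4) → 2 H
  atom 21: O, bond orders sum to 1 (valence 2) → 1 H
Totals → C:13, H:22, I:1, N:1, O:6.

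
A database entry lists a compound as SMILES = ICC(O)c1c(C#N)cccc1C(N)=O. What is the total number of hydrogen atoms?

Walk through each heavy atom and fill implicit hydrogens from standard valence (C 4, N 3, O 2, S 2, halogen 1); for lowercase aromatic atoms, an aromatic c carries 1 H when it has two neighbours and 0 H with three, and aromatic n carries 0 H:
  atom 1: I (halogen, monovalent) → 0 H
  atom 2: C, bond orders sum to 2 (valence 4) → 2 H
  atom 3: C, bond orders sum to 3 (valence 4) → 1 H
  atom 4: O, bond orders sum to 1 (valence 2) → 1 H
  atom 5: aromatic c, 3 neighbours → 0 H
  atom 6: aromatic c, 3 neighbours → 0 H
  atom 7: C, bond orders sum to 4 (valence 4) → 0 H
  atom 8: N, bond orders sum to 3 (valence 3) → 0 H
  atom 9: aromatic c, 2 neighbours → 1 H
  atom 10: aromatic c, 2 neighbours → 1 H
  atom 11: aromatic c, 2 neighbours → 1 H
  atom 12: aromatic c, 3 neighbours → 0 H
  atom 13: C, bond orders sum to 4 (valence 4) → 0 H
  atom 14: N, bond orders sum to 1 (valence 3) → 2 H
  atom 15: O, bond orders sum to 2 (valence 2) → 0 H
Total hydrogens: 9.

9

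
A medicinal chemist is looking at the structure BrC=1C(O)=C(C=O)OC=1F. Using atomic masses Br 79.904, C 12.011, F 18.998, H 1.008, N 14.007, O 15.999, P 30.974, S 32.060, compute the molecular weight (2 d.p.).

208.97 g/mol

First, the molecular formula is C5H2BrFO3 (counting implicit H from valence).
  Br: 1 × 79.904 = 79.904
  C: 5 × 12.011 = 60.055
  F: 1 × 18.998 = 18.998
  H: 2 × 1.008 = 2.016
  O: 3 × 15.999 = 47.997
Sum: 1×79.904 + 5×12.011 + 1×18.998 + 2×1.008 + 3×15.999 = 208.970 → 208.97 g/mol.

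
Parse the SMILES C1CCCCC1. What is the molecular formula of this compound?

Walk through each heavy atom and fill implicit hydrogens from standard valence (C 4, N 3, O 2, S 2, halogen 1):
  atom 1: C, bond orders sum to 2 (valence 4) → 2 H
  atom 2: C, bond orders sum to 2 (valence 4) → 2 H
  atom 3: C, bond orders sum to 2 (valence 4) → 2 H
  atom 4: C, bond orders sum to 2 (valence 4) → 2 H
  atom 5: C, bond orders sum to 2 (valence 4) → 2 H
  atom 6: C, bond orders sum to 2 (valence 4) → 2 H
Totals → C:6, H:12.
In Hill order: C6H12.

C6H12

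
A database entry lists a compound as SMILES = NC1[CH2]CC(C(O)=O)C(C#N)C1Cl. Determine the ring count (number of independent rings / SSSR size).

1

In SMILES, each pair of matching ring-closure digits denotes one ring-closing bond; the number of such bonds equals the number of independent rings.
Ring-closure bonds here: 1.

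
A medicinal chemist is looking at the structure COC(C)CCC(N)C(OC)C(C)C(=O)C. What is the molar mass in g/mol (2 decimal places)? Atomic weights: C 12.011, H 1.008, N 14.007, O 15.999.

231.34 g/mol

First, the molecular formula is C12H25NO3 (counting implicit H from valence).
  C: 12 × 12.011 = 144.132
  H: 25 × 1.008 = 25.200
  N: 1 × 14.007 = 14.007
  O: 3 × 15.999 = 47.997
Sum: 12×12.011 + 25×1.008 + 1×14.007 + 3×15.999 = 231.336 → 231.34 g/mol.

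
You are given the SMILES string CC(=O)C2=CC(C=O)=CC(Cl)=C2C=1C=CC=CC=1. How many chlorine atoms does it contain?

Scan the SMILES for Cl atoms (remember two-letter symbols like Cl and Br are single atoms).
Chlorine count: 1.

1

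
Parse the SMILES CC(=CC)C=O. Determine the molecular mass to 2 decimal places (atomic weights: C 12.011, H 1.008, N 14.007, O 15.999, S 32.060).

84.12 g/mol

First, the molecular formula is C5H8O (counting implicit H from valence).
  C: 5 × 12.011 = 60.055
  H: 8 × 1.008 = 8.064
  O: 1 × 15.999 = 15.999
Sum: 5×12.011 + 8×1.008 + 1×15.999 = 84.118 → 84.12 g/mol.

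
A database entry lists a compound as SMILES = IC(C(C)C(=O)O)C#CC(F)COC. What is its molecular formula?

C9H12FIO3

Walk through each heavy atom and fill implicit hydrogens from standard valence (C 4, N 3, O 2, S 2, halogen 1):
  atom 1: I (halogen, monovalent) → 0 H
  atom 2: C, bond orders sum to 3 (valence 4) → 1 H
  atom 3: C, bond orders sum to 3 (valence 4) → 1 H
  atom 4: C, bond orders sum to 1 (valence 4) → 3 H
  atom 5: C, bond orders sum to 4 (valence 4) → 0 H
  atom 6: O, bond orders sum to 2 (valence 2) → 0 H
  atom 7: O, bond orders sum to 1 (valence 2) → 1 H
  atom 8: C, bond orders sum to 4 (valence 4) → 0 H
  atom 9: C, bond orders sum to 4 (valence 4) → 0 H
  atom 10: C, bond orders sum to 3 (valence 4) → 1 H
  atom 11: F (halogen, monovalent) → 0 H
  atom 12: C, bond orders sum to 2 (valence 4) → 2 H
  atom 13: O, bond orders sum to 2 (valence 2) → 0 H
  atom 14: C, bond orders sum to 1 (valence 4) → 3 H
Totals → C:9, H:12, F:1, I:1, O:3.
In Hill order: C9H12FIO3.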